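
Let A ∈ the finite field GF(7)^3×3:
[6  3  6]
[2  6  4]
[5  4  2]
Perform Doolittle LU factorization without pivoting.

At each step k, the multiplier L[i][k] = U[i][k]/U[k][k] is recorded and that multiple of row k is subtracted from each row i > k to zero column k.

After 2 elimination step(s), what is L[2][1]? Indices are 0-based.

[col 0] pivot 6
  R1 -= 5*R0 → (0, 5, 2)  (L[1][0] := 5)
  R2 -= 2*R0 → (0, 5, 4)  (L[2][0] := 2)
[col 1] pivot 5
  R2 -= 1*R1 → (0, 0, 2)  (L[2][1] := 1)

L[2][1] = 1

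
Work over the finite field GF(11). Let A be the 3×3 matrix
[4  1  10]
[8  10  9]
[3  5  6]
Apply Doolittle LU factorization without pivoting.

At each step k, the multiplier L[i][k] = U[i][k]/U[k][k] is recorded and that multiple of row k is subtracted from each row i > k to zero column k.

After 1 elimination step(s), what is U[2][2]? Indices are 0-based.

U[2][2] = 4

[col 0] pivot 4
  R1 -= 2*R0 → (0, 8, 0)  (L[1][0] := 2)
  R2 -= 9*R0 → (0, 7, 4)  (L[2][0] := 9)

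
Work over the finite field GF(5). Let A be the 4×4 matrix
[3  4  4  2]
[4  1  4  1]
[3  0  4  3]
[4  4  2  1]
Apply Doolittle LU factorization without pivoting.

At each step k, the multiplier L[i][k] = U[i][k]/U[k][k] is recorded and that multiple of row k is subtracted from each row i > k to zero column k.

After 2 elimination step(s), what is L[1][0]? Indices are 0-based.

k=0: U[0][0]=3
  eliminate (1,0): mult=3, new row 1: (0, 4, 2, 0); set L[1][0]=3
  eliminate (2,0): mult=1, new row 2: (0, 1, 0, 1); set L[2][0]=1
  eliminate (3,0): mult=3, new row 3: (0, 2, 0, 0); set L[3][0]=3
k=1: U[1][1]=4
  eliminate (2,1): mult=4, new row 2: (0, 0, 2, 1); set L[2][1]=4
  eliminate (3,1): mult=3, new row 3: (0, 0, 4, 0); set L[3][1]=3

L[1][0] = 3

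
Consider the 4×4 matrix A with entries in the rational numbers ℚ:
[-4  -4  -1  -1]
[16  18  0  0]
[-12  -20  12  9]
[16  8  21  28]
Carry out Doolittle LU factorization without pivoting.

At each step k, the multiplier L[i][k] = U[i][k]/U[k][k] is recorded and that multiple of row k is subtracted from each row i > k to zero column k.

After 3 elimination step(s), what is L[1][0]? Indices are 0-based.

k=0: U[0][0]=-4
  eliminate (1,0): mult=-4, new row 1: (0, 2, -4, -4); set L[1][0]=-4
  eliminate (2,0): mult=3, new row 2: (0, -8, 15, 12); set L[2][0]=3
  eliminate (3,0): mult=-4, new row 3: (0, -8, 17, 24); set L[3][0]=-4
k=1: U[1][1]=2
  eliminate (2,1): mult=-4, new row 2: (0, 0, -1, -4); set L[2][1]=-4
  eliminate (3,1): mult=-4, new row 3: (0, 0, 1, 8); set L[3][1]=-4
k=2: U[2][2]=-1
  eliminate (3,2): mult=-1, new row 3: (0, 0, 0, 4); set L[3][2]=-1

L[1][0] = -4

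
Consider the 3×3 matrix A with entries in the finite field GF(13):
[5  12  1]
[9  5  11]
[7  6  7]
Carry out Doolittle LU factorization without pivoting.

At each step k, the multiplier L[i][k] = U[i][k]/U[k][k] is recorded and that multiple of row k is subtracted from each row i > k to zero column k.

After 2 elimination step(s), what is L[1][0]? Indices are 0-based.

L[1][0] = 7

[col 0] pivot 5
  R1 -= 7*R0 → (0, 12, 4)  (L[1][0] := 7)
  R2 -= 4*R0 → (0, 10, 3)  (L[2][0] := 4)
[col 1] pivot 12
  R2 -= 3*R1 → (0, 0, 4)  (L[2][1] := 3)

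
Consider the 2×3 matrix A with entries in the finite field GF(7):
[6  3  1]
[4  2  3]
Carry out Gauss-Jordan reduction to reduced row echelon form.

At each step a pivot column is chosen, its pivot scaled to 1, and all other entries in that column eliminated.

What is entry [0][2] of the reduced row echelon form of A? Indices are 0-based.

M[0][2] = 6

pivot(0,0)=6: scale R0 → (1, 4, 6)
  clear (1,0): R1 −= (4)R0 → (0, 0, 0)
col 1: no nonzero at/below row 1; advance.
col 2: no nonzero at/below row 1; advance.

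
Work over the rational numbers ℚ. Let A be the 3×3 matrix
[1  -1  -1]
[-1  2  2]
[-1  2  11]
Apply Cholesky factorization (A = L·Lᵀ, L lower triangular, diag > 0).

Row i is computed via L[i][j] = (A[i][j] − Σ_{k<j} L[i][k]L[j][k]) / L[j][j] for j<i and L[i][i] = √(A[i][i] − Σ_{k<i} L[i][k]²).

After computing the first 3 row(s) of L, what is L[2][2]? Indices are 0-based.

Step 1: L[0][0] = √(1) = 1.
  L[1][0] = (-1) / L[0][0] = -1.
Step 2: L[1][1] = √(1) = 1.
  L[2][0] = (-1) / L[0][0] = -1.
  L[2][1] = (1) / L[1][1] = 1.
Step 3: L[2][2] = √(9) = 3.

L[2][2] = 3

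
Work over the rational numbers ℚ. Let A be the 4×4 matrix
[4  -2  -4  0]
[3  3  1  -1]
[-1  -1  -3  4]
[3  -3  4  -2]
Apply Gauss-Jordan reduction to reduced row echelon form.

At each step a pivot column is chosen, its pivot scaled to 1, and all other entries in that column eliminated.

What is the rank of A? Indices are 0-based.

pivot(0,0)=4: scale R0 → (1, -1/2, -1, 0)
  clear (1,0): R1 −= (3)R0 → (0, 9/2, 4, -1)
  clear (2,0): R2 −= (-1)R0 → (0, -3/2, -4, 4)
  clear (3,0): R3 −= (3)R0 → (0, -3/2, 7, -2)
pivot(1,1)=9/2: scale R1 → (0, 1, 8/9, -2/9)
  clear (0,1): R0 −= (-1/2)R1 → (1, 0, -5/9, -1/9)
  clear (2,1): R2 −= (-3/2)R1 → (0, 0, -8/3, 11/3)
  clear (3,1): R3 −= (-3/2)R1 → (0, 0, 25/3, -7/3)
pivot(2,2)=-8/3: scale R2 → (0, 0, 1, -11/8)
  clear (0,2): R0 −= (-5/9)R2 → (1, 0, 0, -7/8)
  clear (1,2): R1 −= (8/9)R2 → (0, 1, 0, 1)
  clear (3,2): R3 −= (25/3)R2 → (0, 0, 0, 73/8)
pivot(3,3)=73/8: scale R3 → (0, 0, 0, 1)
  clear (0,3): R0 −= (-7/8)R3 → (1, 0, 0, 0)
  clear (1,3): R1 −= (1)R3 → (0, 1, 0, 0)
  clear (2,3): R2 −= (-11/8)R3 → (0, 0, 1, 0)

rank = 4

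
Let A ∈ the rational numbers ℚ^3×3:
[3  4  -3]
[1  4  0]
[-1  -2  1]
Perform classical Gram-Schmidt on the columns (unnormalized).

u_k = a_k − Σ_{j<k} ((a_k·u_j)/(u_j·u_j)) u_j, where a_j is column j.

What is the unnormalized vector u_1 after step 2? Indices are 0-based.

u_1 = (-10/11, 26/11, -4/11)

Step 1: u_0 = a_0 = (3, 1, -1).
Step 2: u_1 = a_1 − (18/11)·u_0 = (-10/11, 26/11, -4/11).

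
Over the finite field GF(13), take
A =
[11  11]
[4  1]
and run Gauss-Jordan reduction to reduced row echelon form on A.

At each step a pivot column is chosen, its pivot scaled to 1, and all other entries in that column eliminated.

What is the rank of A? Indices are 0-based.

rank = 2

step 1: normalize row 0 (÷11) = (1, 1)
  row 1: subtract 4×row0 = (0, 10)
step 2: normalize row 1 (÷10) = (0, 1)
  row 0: subtract 1×row1 = (1, 0)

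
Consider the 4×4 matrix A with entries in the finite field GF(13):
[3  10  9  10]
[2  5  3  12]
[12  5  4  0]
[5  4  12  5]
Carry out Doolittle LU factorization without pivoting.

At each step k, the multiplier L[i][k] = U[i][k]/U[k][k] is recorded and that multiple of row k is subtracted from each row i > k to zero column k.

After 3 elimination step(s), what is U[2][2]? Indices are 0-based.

U[2][2] = 5

k=0: U[0][0]=3
  eliminate (1,0): mult=5, new row 1: (0, 7, 10, 1); set L[1][0]=5
  eliminate (2,0): mult=4, new row 2: (0, 4, 7, 12); set L[2][0]=4
  eliminate (3,0): mult=6, new row 3: (0, 9, 10, 10); set L[3][0]=6
k=1: U[1][1]=7
  eliminate (2,1): mult=8, new row 2: (0, 0, 5, 4); set L[2][1]=8
  eliminate (3,1): mult=5, new row 3: (0, 0, 12, 5); set L[3][1]=5
k=2: U[2][2]=5
  eliminate (3,2): mult=5, new row 3: (0, 0, 0, 11); set L[3][2]=5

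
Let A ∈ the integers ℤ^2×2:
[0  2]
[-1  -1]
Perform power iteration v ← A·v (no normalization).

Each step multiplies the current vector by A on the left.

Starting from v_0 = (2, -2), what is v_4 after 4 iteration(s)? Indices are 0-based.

v_0 = (2, -2).
v_1 = A·v_0 = (-4, 0).
v_2 = A·v_1 = (0, 4).
v_3 = A·v_2 = (8, -4).
v_4 = A·v_3 = (-8, -4).

v_4 = (-8, -4)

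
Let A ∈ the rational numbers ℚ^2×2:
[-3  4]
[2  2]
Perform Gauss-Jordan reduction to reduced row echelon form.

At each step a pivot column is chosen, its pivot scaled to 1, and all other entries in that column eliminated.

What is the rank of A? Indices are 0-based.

[1] R0 /= -3  ⇒  (1, -4/3)
     R1 -= 2·R0  ⇒  (0, 14/3)
[2] R1 /= 14/3  ⇒  (0, 1)
     R0 -= -4/3·R1  ⇒  (1, 0)

rank = 2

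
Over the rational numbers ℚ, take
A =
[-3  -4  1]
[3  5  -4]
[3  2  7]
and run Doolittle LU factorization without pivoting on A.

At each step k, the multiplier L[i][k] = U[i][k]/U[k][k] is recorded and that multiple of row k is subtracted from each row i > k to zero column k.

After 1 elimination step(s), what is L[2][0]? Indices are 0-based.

L[2][0] = -1

k=0: U[0][0]=-3
  eliminate (1,0): mult=-1, new row 1: (0, 1, -3); set L[1][0]=-1
  eliminate (2,0): mult=-1, new row 2: (0, -2, 8); set L[2][0]=-1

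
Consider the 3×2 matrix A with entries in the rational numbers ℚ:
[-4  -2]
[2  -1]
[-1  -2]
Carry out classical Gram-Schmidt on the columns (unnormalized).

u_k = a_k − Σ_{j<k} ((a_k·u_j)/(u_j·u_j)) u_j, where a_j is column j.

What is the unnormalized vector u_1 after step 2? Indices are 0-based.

Step 1: u_0 = a_0 = (-4, 2, -1).
Step 2: u_1 = a_1 − (8/21)·u_0 = (-10/21, -37/21, -34/21).

u_1 = (-10/21, -37/21, -34/21)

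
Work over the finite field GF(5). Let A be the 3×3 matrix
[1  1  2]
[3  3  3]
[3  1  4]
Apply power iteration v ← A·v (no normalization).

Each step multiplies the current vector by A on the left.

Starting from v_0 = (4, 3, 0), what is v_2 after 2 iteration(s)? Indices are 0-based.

v_0 = (4, 3, 0).
v_1 = A·v_0 = (2, 1, 0).
v_2 = A·v_1 = (3, 4, 2).

v_2 = (3, 4, 2)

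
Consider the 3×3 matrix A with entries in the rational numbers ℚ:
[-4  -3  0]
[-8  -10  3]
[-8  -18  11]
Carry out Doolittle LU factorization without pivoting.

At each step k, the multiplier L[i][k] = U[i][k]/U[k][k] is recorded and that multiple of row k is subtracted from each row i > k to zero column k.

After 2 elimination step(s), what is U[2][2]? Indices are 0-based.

U[2][2] = 2

[col 0] pivot -4
  R1 -= 2*R0 → (0, -4, 3)  (L[1][0] := 2)
  R2 -= 2*R0 → (0, -12, 11)  (L[2][0] := 2)
[col 1] pivot -4
  R2 -= 3*R1 → (0, 0, 2)  (L[2][1] := 3)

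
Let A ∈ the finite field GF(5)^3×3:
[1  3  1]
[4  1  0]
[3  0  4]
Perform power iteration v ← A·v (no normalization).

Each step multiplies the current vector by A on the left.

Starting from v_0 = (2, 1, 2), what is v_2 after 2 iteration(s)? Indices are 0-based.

v_0 = (2, 1, 2).
v_1 = A·v_0 = (2, 4, 4).
v_2 = A·v_1 = (3, 2, 2).

v_2 = (3, 2, 2)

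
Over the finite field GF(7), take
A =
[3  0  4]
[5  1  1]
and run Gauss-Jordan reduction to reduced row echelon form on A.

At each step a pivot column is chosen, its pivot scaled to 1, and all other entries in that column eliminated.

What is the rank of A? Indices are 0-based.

[1] R0 /= 3  ⇒  (1, 0, 6)
     R1 -= 5·R0  ⇒  (0, 1, 6)
[2] R1 /= 1  ⇒  (0, 1, 6)

rank = 2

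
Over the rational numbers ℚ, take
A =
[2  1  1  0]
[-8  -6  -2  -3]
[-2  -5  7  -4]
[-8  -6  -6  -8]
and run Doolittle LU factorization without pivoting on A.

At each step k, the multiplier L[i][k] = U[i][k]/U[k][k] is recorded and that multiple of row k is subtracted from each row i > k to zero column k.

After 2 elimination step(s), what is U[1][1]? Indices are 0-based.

k=0: U[0][0]=2
  eliminate (1,0): mult=-4, new row 1: (0, -2, 2, -3); set L[1][0]=-4
  eliminate (2,0): mult=-1, new row 2: (0, -4, 8, -4); set L[2][0]=-1
  eliminate (3,0): mult=-4, new row 3: (0, -2, -2, -8); set L[3][0]=-4
k=1: U[1][1]=-2
  eliminate (2,1): mult=2, new row 2: (0, 0, 4, 2); set L[2][1]=2
  eliminate (3,1): mult=1, new row 3: (0, 0, -4, -5); set L[3][1]=1

U[1][1] = -2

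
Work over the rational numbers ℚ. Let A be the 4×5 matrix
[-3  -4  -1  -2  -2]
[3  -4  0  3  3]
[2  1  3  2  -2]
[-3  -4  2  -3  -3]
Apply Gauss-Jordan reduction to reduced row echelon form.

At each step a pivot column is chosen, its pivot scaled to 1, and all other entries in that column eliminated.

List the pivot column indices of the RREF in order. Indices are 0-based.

pivot(0,0)=-3: scale R0 → (1, 4/3, 1/3, 2/3, 2/3)
  clear (1,0): R1 −= (3)R0 → (0, -8, -1, 1, 1)
  clear (2,0): R2 −= (2)R0 → (0, -5/3, 7/3, 2/3, -10/3)
  clear (3,0): R3 −= (-3)R0 → (0, 0, 3, -1, -1)
pivot(1,1)=-8: scale R1 → (0, 1, 1/8, -1/8, -1/8)
  clear (0,1): R0 −= (4/3)R1 → (1, 0, 1/6, 5/6, 5/6)
  clear (2,1): R2 −= (-5/3)R1 → (0, 0, 61/24, 11/24, -85/24)
pivot(2,2)=61/24: scale R2 → (0, 0, 1, 11/61, -85/61)
  clear (0,2): R0 −= (1/6)R2 → (1, 0, 0, 49/61, 65/61)
  clear (1,2): R1 −= (1/8)R2 → (0, 1, 0, -9/61, 3/61)
  clear (3,2): R3 −= (3)R2 → (0, 0, 0, -94/61, 194/61)
pivot(3,3)=-94/61: scale R3 → (0, 0, 0, 1, -97/47)
  clear (0,3): R0 −= (49/61)R3 → (1, 0, 0, 0, 128/47)
  clear (1,3): R1 −= (-9/61)R3 → (0, 1, 0, 0, -12/47)
  clear (2,3): R2 −= (11/61)R3 → (0, 0, 1, 0, -48/47)

pivot columns: 0, 1, 2, 3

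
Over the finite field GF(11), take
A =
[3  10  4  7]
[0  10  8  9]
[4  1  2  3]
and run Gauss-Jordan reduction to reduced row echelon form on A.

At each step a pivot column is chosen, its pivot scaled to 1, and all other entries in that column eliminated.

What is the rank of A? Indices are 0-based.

[1] R0 /= 3  ⇒  (1, 7, 5, 6)
     R2 -= 4·R0  ⇒  (0, 6, 4, 1)
[2] R1 /= 10  ⇒  (0, 1, 3, 2)
     R0 -= 7·R1  ⇒  (1, 0, 6, 3)
     R2 -= 6·R1  ⇒  (0, 0, 8, 0)
[3] R2 /= 8  ⇒  (0, 0, 1, 0)
     R0 -= 6·R2  ⇒  (1, 0, 0, 3)
     R1 -= 3·R2  ⇒  (0, 1, 0, 2)

rank = 3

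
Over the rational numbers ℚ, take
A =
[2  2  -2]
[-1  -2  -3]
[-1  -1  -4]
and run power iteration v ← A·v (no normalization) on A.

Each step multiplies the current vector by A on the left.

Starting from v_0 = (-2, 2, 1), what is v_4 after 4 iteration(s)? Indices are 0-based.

v_4 = (-22, 562, 561)

v_0 = (-2, 2, 1).
v_1 = A·v_0 = (-2, -5, -4).
v_2 = A·v_1 = (-6, 24, 23).
v_3 = A·v_2 = (-10, -111, -110).
v_4 = A·v_3 = (-22, 562, 561).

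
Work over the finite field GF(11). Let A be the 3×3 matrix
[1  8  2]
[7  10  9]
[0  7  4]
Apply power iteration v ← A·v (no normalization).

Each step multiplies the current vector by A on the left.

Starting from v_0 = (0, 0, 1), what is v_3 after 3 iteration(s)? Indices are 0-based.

v_0 = (0, 0, 1).
v_1 = A·v_0 = (2, 9, 4).
v_2 = A·v_1 = (5, 8, 2).
v_3 = A·v_2 = (7, 1, 9).

v_3 = (7, 1, 9)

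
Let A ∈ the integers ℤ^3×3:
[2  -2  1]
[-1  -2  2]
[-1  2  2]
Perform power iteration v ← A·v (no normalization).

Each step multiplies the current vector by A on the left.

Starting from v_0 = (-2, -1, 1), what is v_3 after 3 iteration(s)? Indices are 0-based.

v_0 = (-2, -1, 1).
v_1 = A·v_0 = (-1, 6, 2).
v_2 = A·v_1 = (-12, -7, 17).
v_3 = A·v_2 = (7, 60, 32).

v_3 = (7, 60, 32)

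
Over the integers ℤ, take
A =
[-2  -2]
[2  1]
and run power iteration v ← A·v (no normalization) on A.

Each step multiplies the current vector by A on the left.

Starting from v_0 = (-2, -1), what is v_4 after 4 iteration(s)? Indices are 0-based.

v_0 = (-2, -1).
v_1 = A·v_0 = (6, -5).
v_2 = A·v_1 = (-2, 7).
v_3 = A·v_2 = (-10, 3).
v_4 = A·v_3 = (14, -17).

v_4 = (14, -17)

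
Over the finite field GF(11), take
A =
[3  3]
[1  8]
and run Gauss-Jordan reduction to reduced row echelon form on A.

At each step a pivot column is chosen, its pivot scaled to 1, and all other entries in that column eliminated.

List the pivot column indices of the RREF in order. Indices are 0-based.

[1] R0 /= 3  ⇒  (1, 1)
     R1 -= 1·R0  ⇒  (0, 7)
[2] R1 /= 7  ⇒  (0, 1)
     R0 -= 1·R1  ⇒  (1, 0)

pivot columns: 0, 1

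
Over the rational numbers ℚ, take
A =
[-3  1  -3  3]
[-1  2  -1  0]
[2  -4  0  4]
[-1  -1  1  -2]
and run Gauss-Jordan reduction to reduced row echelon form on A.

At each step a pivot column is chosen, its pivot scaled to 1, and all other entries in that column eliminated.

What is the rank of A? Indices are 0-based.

step 1: normalize row 0 (÷-3) = (1, -1/3, 1, -1)
  row 1: subtract -1×row0 = (0, 5/3, 0, -1)
  row 2: subtract 2×row0 = (0, -10/3, -2, 6)
  row 3: subtract -1×row0 = (0, -4/3, 2, -3)
step 2: normalize row 1 (÷5/3) = (0, 1, 0, -3/5)
  row 0: subtract -1/3×row1 = (1, 0, 1, -6/5)
  row 2: subtract -10/3×row1 = (0, 0, -2, 4)
  row 3: subtract -4/3×row1 = (0, 0, 2, -19/5)
step 3: normalize row 2 (÷-2) = (0, 0, 1, -2)
  row 0: subtract 1×row2 = (1, 0, 0, 4/5)
  row 3: subtract 2×row2 = (0, 0, 0, 1/5)
step 4: normalize row 3 (÷1/5) = (0, 0, 0, 1)
  row 0: subtract 4/5×row3 = (1, 0, 0, 0)
  row 1: subtract -3/5×row3 = (0, 1, 0, 0)
  row 2: subtract -2×row3 = (0, 0, 1, 0)

rank = 4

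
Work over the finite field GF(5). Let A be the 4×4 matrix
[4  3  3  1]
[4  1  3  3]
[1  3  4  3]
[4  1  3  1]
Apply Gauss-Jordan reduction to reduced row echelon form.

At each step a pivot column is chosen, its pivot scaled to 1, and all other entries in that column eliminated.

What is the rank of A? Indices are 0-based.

pivot(0,0)=4: scale R0 → (1, 2, 2, 4)
  clear (1,0): R1 −= (4)R0 → (0, 3, 0, 2)
  clear (2,0): R2 −= (1)R0 → (0, 1, 2, 4)
  clear (3,0): R3 −= (4)R0 → (0, 3, 0, 0)
pivot(1,1)=3: scale R1 → (0, 1, 0, 4)
  clear (0,1): R0 −= (2)R1 → (1, 0, 2, 1)
  clear (2,1): R2 −= (1)R1 → (0, 0, 2, 0)
  clear (3,1): R3 −= (3)R1 → (0, 0, 0, 3)
pivot(2,2)=2: scale R2 → (0, 0, 1, 0)
  clear (0,2): R0 −= (2)R2 → (1, 0, 0, 1)
pivot(3,3)=3: scale R3 → (0, 0, 0, 1)
  clear (0,3): R0 −= (1)R3 → (1, 0, 0, 0)
  clear (1,3): R1 −= (4)R3 → (0, 1, 0, 0)

rank = 4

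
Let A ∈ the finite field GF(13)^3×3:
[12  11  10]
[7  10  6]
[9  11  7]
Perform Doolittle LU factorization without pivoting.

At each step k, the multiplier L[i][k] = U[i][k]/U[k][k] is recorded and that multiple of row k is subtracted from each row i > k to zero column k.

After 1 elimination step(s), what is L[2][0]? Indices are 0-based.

L[2][0] = 4

Step 1: pivot at (0,0) is 12.
  row1 ← row1 − (6)·row0  ⇒  L[1][0]=6, U row1=(0, 9, 11)
  row2 ← row2 − (4)·row0  ⇒  L[2][0]=4, U row2=(0, 6, 6)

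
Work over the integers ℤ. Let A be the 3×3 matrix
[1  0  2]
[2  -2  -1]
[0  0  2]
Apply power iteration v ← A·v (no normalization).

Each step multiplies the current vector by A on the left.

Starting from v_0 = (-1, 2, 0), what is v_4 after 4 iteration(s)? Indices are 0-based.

v_4 = (-1, 42, 0)

v_0 = (-1, 2, 0).
v_1 = A·v_0 = (-1, -6, 0).
v_2 = A·v_1 = (-1, 10, 0).
v_3 = A·v_2 = (-1, -22, 0).
v_4 = A·v_3 = (-1, 42, 0).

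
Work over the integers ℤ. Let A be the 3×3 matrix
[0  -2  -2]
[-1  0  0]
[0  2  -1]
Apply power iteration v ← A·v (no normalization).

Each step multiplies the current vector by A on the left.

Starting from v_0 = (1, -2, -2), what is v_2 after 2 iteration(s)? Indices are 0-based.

v_0 = (1, -2, -2).
v_1 = A·v_0 = (8, -1, -2).
v_2 = A·v_1 = (6, -8, 0).

v_2 = (6, -8, 0)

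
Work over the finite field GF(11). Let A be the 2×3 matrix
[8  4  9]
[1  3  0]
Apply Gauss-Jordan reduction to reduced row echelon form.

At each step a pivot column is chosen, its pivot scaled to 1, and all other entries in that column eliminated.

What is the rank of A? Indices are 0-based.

rank = 2

step 1: normalize row 0 (÷8) = (1, 6, 8)
  row 1: subtract 1×row0 = (0, 8, 3)
step 2: normalize row 1 (÷8) = (0, 1, 10)
  row 0: subtract 6×row1 = (1, 0, 3)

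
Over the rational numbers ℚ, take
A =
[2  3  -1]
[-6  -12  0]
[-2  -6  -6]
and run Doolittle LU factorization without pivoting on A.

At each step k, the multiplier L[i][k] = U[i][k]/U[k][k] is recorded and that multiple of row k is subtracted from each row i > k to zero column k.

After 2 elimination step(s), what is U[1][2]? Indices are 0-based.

Step 1: pivot at (0,0) is 2.
  row1 ← row1 − (-3)·row0  ⇒  L[1][0]=-3, U row1=(0, -3, -3)
  row2 ← row2 − (-1)·row0  ⇒  L[2][0]=-1, U row2=(0, -3, -7)
Step 2: pivot at (1,1) is -3.
  row2 ← row2 − (1)·row1  ⇒  L[2][1]=1, U row2=(0, 0, -4)

U[1][2] = -3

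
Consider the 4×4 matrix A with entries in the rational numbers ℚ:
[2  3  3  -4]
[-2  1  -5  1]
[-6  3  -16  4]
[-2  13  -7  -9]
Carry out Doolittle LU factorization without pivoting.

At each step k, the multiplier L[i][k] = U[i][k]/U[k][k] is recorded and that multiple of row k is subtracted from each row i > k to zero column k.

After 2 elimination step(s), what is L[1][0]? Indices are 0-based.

[col 0] pivot 2
  R1 -= -1*R0 → (0, 4, -2, -3)  (L[1][0] := -1)
  R2 -= -3*R0 → (0, 12, -7, -8)  (L[2][0] := -3)
  R3 -= -1*R0 → (0, 16, -4, -13)  (L[3][0] := -1)
[col 1] pivot 4
  R2 -= 3*R1 → (0, 0, -1, 1)  (L[2][1] := 3)
  R3 -= 4*R1 → (0, 0, 4, -1)  (L[3][1] := 4)

L[1][0] = -1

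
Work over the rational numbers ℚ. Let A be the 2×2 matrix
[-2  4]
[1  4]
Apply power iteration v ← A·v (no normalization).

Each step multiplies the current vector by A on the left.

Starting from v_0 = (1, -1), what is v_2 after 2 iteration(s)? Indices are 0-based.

v_2 = (0, -18)

v_0 = (1, -1).
v_1 = A·v_0 = (-6, -3).
v_2 = A·v_1 = (0, -18).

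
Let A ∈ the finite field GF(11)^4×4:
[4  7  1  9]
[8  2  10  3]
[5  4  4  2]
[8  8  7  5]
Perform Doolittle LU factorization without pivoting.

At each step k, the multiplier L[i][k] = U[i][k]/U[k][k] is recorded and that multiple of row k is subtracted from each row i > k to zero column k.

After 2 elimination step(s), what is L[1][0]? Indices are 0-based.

L[1][0] = 2

k=0: U[0][0]=4
  eliminate (1,0): mult=2, new row 1: (0, 10, 8, 7); set L[1][0]=2
  eliminate (2,0): mult=4, new row 2: (0, 9, 0, 10); set L[2][0]=4
  eliminate (3,0): mult=2, new row 3: (0, 5, 5, 9); set L[3][0]=2
k=1: U[1][1]=10
  eliminate (2,1): mult=2, new row 2: (0, 0, 6, 7); set L[2][1]=2
  eliminate (3,1): mult=6, new row 3: (0, 0, 1, 0); set L[3][1]=6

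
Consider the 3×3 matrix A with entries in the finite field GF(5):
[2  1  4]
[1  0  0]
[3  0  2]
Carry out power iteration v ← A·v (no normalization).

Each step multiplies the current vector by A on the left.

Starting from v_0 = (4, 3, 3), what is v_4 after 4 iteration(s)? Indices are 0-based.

v_4 = (0, 2, 3)

v_0 = (4, 3, 3).
v_1 = A·v_0 = (3, 4, 3).
v_2 = A·v_1 = (2, 3, 0).
v_3 = A·v_2 = (2, 2, 1).
v_4 = A·v_3 = (0, 2, 3).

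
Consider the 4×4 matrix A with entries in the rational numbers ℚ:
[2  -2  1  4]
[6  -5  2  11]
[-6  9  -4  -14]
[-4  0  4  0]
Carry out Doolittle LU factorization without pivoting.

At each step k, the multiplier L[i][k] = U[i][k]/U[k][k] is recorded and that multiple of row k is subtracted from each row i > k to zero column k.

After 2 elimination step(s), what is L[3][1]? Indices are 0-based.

k=0: U[0][0]=2
  eliminate (1,0): mult=3, new row 1: (0, 1, -1, -1); set L[1][0]=3
  eliminate (2,0): mult=-3, new row 2: (0, 3, -1, -2); set L[2][0]=-3
  eliminate (3,0): mult=-2, new row 3: (0, -4, 6, 8); set L[3][0]=-2
k=1: U[1][1]=1
  eliminate (2,1): mult=3, new row 2: (0, 0, 2, 1); set L[2][1]=3
  eliminate (3,1): mult=-4, new row 3: (0, 0, 2, 4); set L[3][1]=-4

L[3][1] = -4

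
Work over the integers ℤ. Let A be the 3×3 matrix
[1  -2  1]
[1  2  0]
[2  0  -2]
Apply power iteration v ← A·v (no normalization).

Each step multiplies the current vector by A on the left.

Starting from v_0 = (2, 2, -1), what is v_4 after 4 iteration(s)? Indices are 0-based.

v_0 = (2, 2, -1).
v_1 = A·v_0 = (-3, 6, 6).
v_2 = A·v_1 = (-9, 9, -18).
v_3 = A·v_2 = (-45, 9, 18).
v_4 = A·v_3 = (-45, -27, -126).

v_4 = (-45, -27, -126)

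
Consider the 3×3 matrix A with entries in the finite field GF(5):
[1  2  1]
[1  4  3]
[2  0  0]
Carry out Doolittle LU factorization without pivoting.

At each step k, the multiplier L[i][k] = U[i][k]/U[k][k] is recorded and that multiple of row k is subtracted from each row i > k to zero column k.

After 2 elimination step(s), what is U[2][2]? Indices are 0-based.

U[2][2] = 2

k=0: U[0][0]=1
  eliminate (1,0): mult=1, new row 1: (0, 2, 2); set L[1][0]=1
  eliminate (2,0): mult=2, new row 2: (0, 1, 3); set L[2][0]=2
k=1: U[1][1]=2
  eliminate (2,1): mult=3, new row 2: (0, 0, 2); set L[2][1]=3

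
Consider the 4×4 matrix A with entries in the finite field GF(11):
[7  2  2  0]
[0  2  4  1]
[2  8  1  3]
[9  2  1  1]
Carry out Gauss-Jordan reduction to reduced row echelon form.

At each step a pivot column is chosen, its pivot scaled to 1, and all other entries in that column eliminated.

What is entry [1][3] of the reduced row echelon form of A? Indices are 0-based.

[1] R0 /= 7  ⇒  (1, 5, 5, 0)
     R2 -= 2·R0  ⇒  (0, 9, 2, 3)
     R3 -= 9·R0  ⇒  (0, 1, 0, 1)
[2] R1 /= 2  ⇒  (0, 1, 2, 6)
     R0 -= 5·R1  ⇒  (1, 0, 6, 3)
     R2 -= 9·R1  ⇒  (0, 0, 6, 4)
     R3 -= 1·R1  ⇒  (0, 0, 9, 6)
[3] R2 /= 6  ⇒  (0, 0, 1, 8)
     R0 -= 6·R2  ⇒  (1, 0, 0, 10)
     R1 -= 2·R2  ⇒  (0, 1, 0, 1)
     R3 -= 9·R2  ⇒  (0, 0, 0, 0)
column 3 empty below row 3

M[1][3] = 1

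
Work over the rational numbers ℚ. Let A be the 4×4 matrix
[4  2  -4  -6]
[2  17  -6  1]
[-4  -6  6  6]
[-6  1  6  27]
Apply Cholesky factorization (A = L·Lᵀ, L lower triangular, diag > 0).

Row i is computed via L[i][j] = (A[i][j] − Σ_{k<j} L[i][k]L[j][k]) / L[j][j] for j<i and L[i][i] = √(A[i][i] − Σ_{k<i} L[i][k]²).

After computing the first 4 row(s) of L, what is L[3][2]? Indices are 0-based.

L[3][2] = 1

Step 1: L[0][0] = √(4) = 2.
  L[1][0] = (2) / L[0][0] = 1.
Step 2: L[1][1] = √(16) = 4.
  L[2][0] = (-4) / L[0][0] = -2.
  L[2][1] = (-4) / L[1][1] = -1.
Step 3: L[2][2] = √(1) = 1.
  L[3][0] = (-6) / L[0][0] = -3.
  L[3][1] = (4) / L[1][1] = 1.
  L[3][2] = (1) / L[2][2] = 1.
Step 4: L[3][3] = √(16) = 4.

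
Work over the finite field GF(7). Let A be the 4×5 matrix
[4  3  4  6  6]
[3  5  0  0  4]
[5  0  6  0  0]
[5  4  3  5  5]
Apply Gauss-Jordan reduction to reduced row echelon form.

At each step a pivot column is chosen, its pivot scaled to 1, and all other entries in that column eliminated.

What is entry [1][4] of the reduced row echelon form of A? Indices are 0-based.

M[1][4] = 0

pivot(0,0)=4: scale R0 → (1, 6, 1, 5, 5)
  clear (1,0): R1 −= (3)R0 → (0, 1, 4, 6, 3)
  clear (2,0): R2 −= (5)R0 → (0, 5, 1, 3, 3)
  clear (3,0): R3 −= (5)R0 → (0, 2, 5, 1, 1)
pivot(1,1)=1: scale R1 → (0, 1, 4, 6, 3)
  clear (0,1): R0 −= (6)R1 → (1, 0, 5, 4, 1)
  clear (2,1): R2 −= (5)R1 → (0, 0, 2, 1, 2)
  clear (3,1): R3 −= (2)R1 → (0, 0, 4, 3, 2)
pivot(2,2)=2: scale R2 → (0, 0, 1, 4, 1)
  clear (0,2): R0 −= (5)R2 → (1, 0, 0, 5, 3)
  clear (1,2): R1 −= (4)R2 → (0, 1, 0, 4, 6)
  clear (3,2): R3 −= (4)R2 → (0, 0, 0, 1, 5)
pivot(3,3)=1: scale R3 → (0, 0, 0, 1, 5)
  clear (0,3): R0 −= (5)R3 → (1, 0, 0, 0, 6)
  clear (1,3): R1 −= (4)R3 → (0, 1, 0, 0, 0)
  clear (2,3): R2 −= (4)R3 → (0, 0, 1, 0, 2)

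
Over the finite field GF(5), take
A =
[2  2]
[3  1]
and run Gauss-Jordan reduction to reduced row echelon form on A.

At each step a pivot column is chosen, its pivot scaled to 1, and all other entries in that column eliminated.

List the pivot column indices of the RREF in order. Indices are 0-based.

pivot columns: 0, 1

pivot(0,0)=2: scale R0 → (1, 1)
  clear (1,0): R1 −= (3)R0 → (0, 3)
pivot(1,1)=3: scale R1 → (0, 1)
  clear (0,1): R0 −= (1)R1 → (1, 0)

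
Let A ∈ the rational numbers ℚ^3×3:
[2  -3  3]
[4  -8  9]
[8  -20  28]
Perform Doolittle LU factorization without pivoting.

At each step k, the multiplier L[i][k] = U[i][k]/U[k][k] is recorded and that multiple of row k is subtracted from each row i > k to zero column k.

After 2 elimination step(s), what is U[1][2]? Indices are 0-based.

k=0: U[0][0]=2
  eliminate (1,0): mult=2, new row 1: (0, -2, 3); set L[1][0]=2
  eliminate (2,0): mult=4, new row 2: (0, -8, 16); set L[2][0]=4
k=1: U[1][1]=-2
  eliminate (2,1): mult=4, new row 2: (0, 0, 4); set L[2][1]=4

U[1][2] = 3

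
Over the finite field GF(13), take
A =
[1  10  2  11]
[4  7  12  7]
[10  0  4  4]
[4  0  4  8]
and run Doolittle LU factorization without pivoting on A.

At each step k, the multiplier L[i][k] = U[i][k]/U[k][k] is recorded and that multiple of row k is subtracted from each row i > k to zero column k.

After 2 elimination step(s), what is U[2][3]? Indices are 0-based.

U[2][3] = 1

[col 0] pivot 1
  R1 -= 4*R0 → (0, 6, 4, 2)  (L[1][0] := 4)
  R2 -= 10*R0 → (0, 4, 10, 11)  (L[2][0] := 10)
  R3 -= 4*R0 → (0, 12, 9, 3)  (L[3][0] := 4)
[col 1] pivot 6
  R2 -= 5*R1 → (0, 0, 3, 1)  (L[2][1] := 5)
  R3 -= 2*R1 → (0, 0, 1, 12)  (L[3][1] := 2)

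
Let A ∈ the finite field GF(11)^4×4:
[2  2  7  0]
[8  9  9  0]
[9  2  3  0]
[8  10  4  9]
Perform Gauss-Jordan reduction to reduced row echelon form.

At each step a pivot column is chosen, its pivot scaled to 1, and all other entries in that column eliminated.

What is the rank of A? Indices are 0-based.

rank = 4

step 1: normalize row 0 (÷2) = (1, 1, 9, 0)
  row 1: subtract 8×row0 = (0, 1, 3, 0)
  row 2: subtract 9×row0 = (0, 4, 10, 0)
  row 3: subtract 8×row0 = (0, 2, 9, 9)
step 2: normalize row 1 (÷1) = (0, 1, 3, 0)
  row 0: subtract 1×row1 = (1, 0, 6, 0)
  row 2: subtract 4×row1 = (0, 0, 9, 0)
  row 3: subtract 2×row1 = (0, 0, 3, 9)
step 3: normalize row 2 (÷9) = (0, 0, 1, 0)
  row 0: subtract 6×row2 = (1, 0, 0, 0)
  row 1: subtract 3×row2 = (0, 1, 0, 0)
  row 3: subtract 3×row2 = (0, 0, 0, 9)
step 4: normalize row 3 (÷9) = (0, 0, 0, 1)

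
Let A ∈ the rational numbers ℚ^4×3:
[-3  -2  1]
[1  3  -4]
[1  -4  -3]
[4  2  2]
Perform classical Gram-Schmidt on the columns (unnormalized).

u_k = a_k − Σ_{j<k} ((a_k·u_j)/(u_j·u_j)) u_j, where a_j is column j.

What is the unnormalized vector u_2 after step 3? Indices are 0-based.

u_2 = (303/361, -1518/361, -877/361, 826/361)

Step 1: u_0 = a_0 = (-3, 1, 1, 4).
Step 2: u_1 = a_1 − (13/27)·u_0 = (-5/9, 68/27, -121/27, 2/27).
Step 3: u_2 = a_2 − (-2/27)·u_0 − (40/361)·u_1 = (303/361, -1518/361, -877/361, 826/361).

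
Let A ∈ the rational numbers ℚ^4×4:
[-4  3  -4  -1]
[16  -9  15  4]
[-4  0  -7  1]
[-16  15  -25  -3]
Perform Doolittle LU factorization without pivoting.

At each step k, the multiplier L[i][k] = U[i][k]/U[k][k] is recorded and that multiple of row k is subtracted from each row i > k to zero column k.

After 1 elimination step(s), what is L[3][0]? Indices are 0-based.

L[3][0] = 4

[col 0] pivot -4
  R1 -= -4*R0 → (0, 3, -1, 0)  (L[1][0] := -4)
  R2 -= 1*R0 → (0, -3, -3, 2)  (L[2][0] := 1)
  R3 -= 4*R0 → (0, 3, -9, 1)  (L[3][0] := 4)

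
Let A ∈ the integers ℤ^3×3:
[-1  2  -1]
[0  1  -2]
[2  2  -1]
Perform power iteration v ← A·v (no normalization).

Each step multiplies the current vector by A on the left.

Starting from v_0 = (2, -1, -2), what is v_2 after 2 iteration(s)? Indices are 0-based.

v_0 = (2, -1, -2).
v_1 = A·v_0 = (-2, 3, 4).
v_2 = A·v_1 = (4, -5, -2).

v_2 = (4, -5, -2)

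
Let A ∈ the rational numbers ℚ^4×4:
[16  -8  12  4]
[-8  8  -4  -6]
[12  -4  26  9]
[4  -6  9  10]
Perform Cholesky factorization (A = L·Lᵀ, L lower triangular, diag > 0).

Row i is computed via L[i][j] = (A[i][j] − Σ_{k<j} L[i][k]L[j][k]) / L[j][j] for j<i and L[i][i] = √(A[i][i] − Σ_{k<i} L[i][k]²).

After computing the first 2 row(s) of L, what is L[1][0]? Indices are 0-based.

Step 1: L[0][0] = √(16) = 4.
  L[1][0] = (-8) / L[0][0] = -2.
Step 2: L[1][1] = √(4) = 2.

L[1][0] = -2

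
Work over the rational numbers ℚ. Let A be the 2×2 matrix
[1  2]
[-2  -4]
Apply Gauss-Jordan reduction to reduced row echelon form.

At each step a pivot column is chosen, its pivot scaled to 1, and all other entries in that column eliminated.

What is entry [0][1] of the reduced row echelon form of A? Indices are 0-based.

step 1: normalize row 0 (÷1) = (1, 2)
  row 1: subtract -2×row0 = (0, 0)
skip col 1 (zero from row 1)

M[0][1] = 2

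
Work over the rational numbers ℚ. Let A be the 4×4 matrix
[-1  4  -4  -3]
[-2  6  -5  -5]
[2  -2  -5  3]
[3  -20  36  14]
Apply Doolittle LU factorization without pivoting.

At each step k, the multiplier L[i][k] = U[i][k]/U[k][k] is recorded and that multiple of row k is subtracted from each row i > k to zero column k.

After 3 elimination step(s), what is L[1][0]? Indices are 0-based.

L[1][0] = 2

k=0: U[0][0]=-1
  eliminate (1,0): mult=2, new row 1: (0, -2, 3, 1); set L[1][0]=2
  eliminate (2,0): mult=-2, new row 2: (0, 6, -13, -3); set L[2][0]=-2
  eliminate (3,0): mult=-3, new row 3: (0, -8, 24, 5); set L[3][0]=-3
k=1: U[1][1]=-2
  eliminate (2,1): mult=-3, new row 2: (0, 0, -4, 0); set L[2][1]=-3
  eliminate (3,1): mult=4, new row 3: (0, 0, 12, 1); set L[3][1]=4
k=2: U[2][2]=-4
  eliminate (3,2): mult=-3, new row 3: (0, 0, 0, 1); set L[3][2]=-3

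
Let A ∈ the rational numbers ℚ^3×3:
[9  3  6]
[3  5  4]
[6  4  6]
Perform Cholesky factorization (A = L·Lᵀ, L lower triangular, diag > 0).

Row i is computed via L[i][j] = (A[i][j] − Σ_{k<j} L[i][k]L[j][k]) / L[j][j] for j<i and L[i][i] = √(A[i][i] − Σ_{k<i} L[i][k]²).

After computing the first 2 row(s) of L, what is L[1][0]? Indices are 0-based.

L[1][0] = 1

Step 1: L[0][0] = √(9) = 3.
  L[1][0] = (3) / L[0][0] = 1.
Step 2: L[1][1] = √(4) = 2.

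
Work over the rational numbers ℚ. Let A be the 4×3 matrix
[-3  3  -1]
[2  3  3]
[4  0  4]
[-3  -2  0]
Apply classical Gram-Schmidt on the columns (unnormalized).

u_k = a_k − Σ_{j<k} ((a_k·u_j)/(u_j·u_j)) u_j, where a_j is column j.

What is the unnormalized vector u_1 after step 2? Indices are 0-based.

Step 1: u_0 = a_0 = (-3, 2, 4, -3).
Step 2: u_1 = a_1 − (3/38)·u_0 = (123/38, 54/19, -6/19, -67/38).

u_1 = (123/38, 54/19, -6/19, -67/38)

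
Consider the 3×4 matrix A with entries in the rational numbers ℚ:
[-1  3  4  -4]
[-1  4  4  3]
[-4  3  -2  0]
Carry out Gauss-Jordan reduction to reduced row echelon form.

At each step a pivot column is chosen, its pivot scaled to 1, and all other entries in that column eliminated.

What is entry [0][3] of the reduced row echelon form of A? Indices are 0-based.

pivot(0,0)=-1: scale R0 → (1, -3, -4, 4)
  clear (1,0): R1 −= (-1)R0 → (0, 1, 0, 7)
  clear (2,0): R2 −= (-4)R0 → (0, -9, -18, 16)
pivot(1,1)=1: scale R1 → (0, 1, 0, 7)
  clear (0,1): R0 −= (-3)R1 → (1, 0, -4, 25)
  clear (2,1): R2 −= (-9)R1 → (0, 0, -18, 79)
pivot(2,2)=-18: scale R2 → (0, 0, 1, -79/18)
  clear (0,2): R0 −= (-4)R2 → (1, 0, 0, 67/9)

M[0][3] = 67/9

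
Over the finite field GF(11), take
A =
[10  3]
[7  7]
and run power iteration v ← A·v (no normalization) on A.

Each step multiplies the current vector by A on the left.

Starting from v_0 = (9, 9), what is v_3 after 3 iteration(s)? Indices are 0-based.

v_0 = (9, 9).
v_1 = A·v_0 = (7, 5).
v_2 = A·v_1 = (8, 7).
v_3 = A·v_2 = (2, 6).

v_3 = (2, 6)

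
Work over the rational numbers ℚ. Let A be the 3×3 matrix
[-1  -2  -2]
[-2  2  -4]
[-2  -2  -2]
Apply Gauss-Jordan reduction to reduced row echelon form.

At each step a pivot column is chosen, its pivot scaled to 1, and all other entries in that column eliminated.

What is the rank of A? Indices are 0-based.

rank = 3

step 1: normalize row 0 (÷-1) = (1, 2, 2)
  row 1: subtract -2×row0 = (0, 6, 0)
  row 2: subtract -2×row0 = (0, 2, 2)
step 2: normalize row 1 (÷6) = (0, 1, 0)
  row 0: subtract 2×row1 = (1, 0, 2)
  row 2: subtract 2×row1 = (0, 0, 2)
step 3: normalize row 2 (÷2) = (0, 0, 1)
  row 0: subtract 2×row2 = (1, 0, 0)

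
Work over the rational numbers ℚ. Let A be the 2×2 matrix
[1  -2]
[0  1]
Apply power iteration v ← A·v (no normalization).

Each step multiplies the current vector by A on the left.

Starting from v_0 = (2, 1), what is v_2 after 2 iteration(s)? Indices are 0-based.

v_2 = (-2, 1)

v_0 = (2, 1).
v_1 = A·v_0 = (0, 1).
v_2 = A·v_1 = (-2, 1).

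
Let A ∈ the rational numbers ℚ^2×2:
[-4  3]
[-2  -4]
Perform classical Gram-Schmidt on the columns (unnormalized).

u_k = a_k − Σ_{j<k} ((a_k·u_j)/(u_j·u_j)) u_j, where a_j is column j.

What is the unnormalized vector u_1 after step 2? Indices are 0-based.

Step 1: u_0 = a_0 = (-4, -2).
Step 2: u_1 = a_1 − (-1/5)·u_0 = (11/5, -22/5).

u_1 = (11/5, -22/5)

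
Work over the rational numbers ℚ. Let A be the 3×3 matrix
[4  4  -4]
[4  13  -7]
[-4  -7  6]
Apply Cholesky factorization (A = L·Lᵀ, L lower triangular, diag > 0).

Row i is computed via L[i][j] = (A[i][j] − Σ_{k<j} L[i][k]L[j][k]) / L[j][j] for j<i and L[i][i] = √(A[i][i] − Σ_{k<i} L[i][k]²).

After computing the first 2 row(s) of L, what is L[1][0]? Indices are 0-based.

L[1][0] = 2

Step 1: L[0][0] = √(4) = 2.
  L[1][0] = (4) / L[0][0] = 2.
Step 2: L[1][1] = √(9) = 3.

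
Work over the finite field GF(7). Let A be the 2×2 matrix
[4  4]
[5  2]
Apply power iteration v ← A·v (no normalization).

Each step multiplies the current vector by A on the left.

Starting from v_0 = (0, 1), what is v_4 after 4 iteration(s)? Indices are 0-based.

v_0 = (0, 1).
v_1 = A·v_0 = (4, 2).
v_2 = A·v_1 = (3, 3).
v_3 = A·v_2 = (3, 0).
v_4 = A·v_3 = (5, 1).

v_4 = (5, 1)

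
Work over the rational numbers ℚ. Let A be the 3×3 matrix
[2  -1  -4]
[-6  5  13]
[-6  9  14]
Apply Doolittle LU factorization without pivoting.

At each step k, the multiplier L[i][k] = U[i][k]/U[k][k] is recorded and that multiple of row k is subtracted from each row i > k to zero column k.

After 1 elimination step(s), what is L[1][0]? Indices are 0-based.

L[1][0] = -3

Step 1: pivot at (0,0) is 2.
  row1 ← row1 − (-3)·row0  ⇒  L[1][0]=-3, U row1=(0, 2, 1)
  row2 ← row2 − (-3)·row0  ⇒  L[2][0]=-3, U row2=(0, 6, 2)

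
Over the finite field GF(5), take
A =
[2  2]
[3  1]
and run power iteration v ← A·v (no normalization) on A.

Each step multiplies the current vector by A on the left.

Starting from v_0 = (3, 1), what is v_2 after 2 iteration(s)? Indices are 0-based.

v_2 = (1, 4)

v_0 = (3, 1).
v_1 = A·v_0 = (3, 0).
v_2 = A·v_1 = (1, 4).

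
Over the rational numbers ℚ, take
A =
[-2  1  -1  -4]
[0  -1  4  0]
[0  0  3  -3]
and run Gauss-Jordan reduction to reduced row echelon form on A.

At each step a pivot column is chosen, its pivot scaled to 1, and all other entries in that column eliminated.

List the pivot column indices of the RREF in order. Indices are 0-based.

step 1: normalize row 0 (÷-2) = (1, -1/2, 1/2, 2)
step 2: normalize row 1 (÷-1) = (0, 1, -4, 0)
  row 0: subtract -1/2×row1 = (1, 0, -3/2, 2)
step 3: normalize row 2 (÷3) = (0, 0, 1, -1)
  row 0: subtract -3/2×row2 = (1, 0, 0, 1/2)
  row 1: subtract -4×row2 = (0, 1, 0, -4)

pivot columns: 0, 1, 2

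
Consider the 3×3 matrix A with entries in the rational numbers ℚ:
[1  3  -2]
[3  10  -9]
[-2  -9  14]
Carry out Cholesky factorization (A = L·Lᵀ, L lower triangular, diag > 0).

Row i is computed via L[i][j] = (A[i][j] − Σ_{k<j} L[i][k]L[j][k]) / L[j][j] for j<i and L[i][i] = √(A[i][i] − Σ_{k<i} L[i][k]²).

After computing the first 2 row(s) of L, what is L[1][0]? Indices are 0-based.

L[1][0] = 3

Step 1: L[0][0] = √(1) = 1.
  L[1][0] = (3) / L[0][0] = 3.
Step 2: L[1][1] = √(1) = 1.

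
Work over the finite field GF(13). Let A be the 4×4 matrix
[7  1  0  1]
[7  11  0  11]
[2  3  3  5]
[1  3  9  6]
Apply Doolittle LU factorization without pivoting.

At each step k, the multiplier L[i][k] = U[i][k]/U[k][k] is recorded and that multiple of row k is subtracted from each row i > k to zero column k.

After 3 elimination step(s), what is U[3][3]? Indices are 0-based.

k=0: U[0][0]=7
  eliminate (1,0): mult=1, new row 1: (0, 10, 0, 10); set L[1][0]=1
  eliminate (2,0): mult=4, new row 2: (0, 12, 3, 1); set L[2][0]=4
  eliminate (3,0): mult=2, new row 3: (0, 1, 9, 4); set L[3][0]=2
k=1: U[1][1]=10
  eliminate (2,1): mult=9, new row 2: (0, 0, 3, 2); set L[2][1]=9
  eliminate (3,1): mult=4, new row 3: (0, 0, 9, 3); set L[3][1]=4
k=2: U[2][2]=3
  eliminate (3,2): mult=3, new row 3: (0, 0, 0, 10); set L[3][2]=3

U[3][3] = 10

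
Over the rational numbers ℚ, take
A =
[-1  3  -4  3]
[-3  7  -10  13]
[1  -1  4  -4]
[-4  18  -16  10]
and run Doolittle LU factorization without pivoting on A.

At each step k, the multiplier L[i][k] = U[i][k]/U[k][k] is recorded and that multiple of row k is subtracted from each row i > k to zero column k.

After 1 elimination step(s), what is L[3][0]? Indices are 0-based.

k=0: U[0][0]=-1
  eliminate (1,0): mult=3, new row 1: (0, -2, 2, 4); set L[1][0]=3
  eliminate (2,0): mult=-1, new row 2: (0, 2, 0, -1); set L[2][0]=-1
  eliminate (3,0): mult=4, new row 3: (0, 6, 0, -2); set L[3][0]=4

L[3][0] = 4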